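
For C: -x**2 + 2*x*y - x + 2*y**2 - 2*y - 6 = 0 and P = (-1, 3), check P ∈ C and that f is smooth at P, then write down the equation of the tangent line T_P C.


Tangent line at P: 7*x + 8*y - 17 = 0.

Step 1: f(-1, 3) = 0, so P lies on C.
Step 2: partial derivatives
  f_x(x, y) = -2*x + 2*y - 1, f_y(x, y) = 2*x + 4*y - 2.
  f_x(P) = 7, f_y(P) = 8 (gradient nonzero, so P is smooth).
Step 3: tangent line at P: 7·(x − -1) + 8·(y − 3) = 0.
Expanding: 7*x + 8*y - 17 = 0.


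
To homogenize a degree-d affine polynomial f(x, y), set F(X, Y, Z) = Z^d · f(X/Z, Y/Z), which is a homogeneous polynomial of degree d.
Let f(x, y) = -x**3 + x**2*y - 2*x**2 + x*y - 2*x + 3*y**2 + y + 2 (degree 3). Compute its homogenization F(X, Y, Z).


F(X, Y, Z) = -X**3 + X**2*Y - 2*X**2*Z + X*Y*Z - 2*X*Z**2 + 3*Y**2*Z + Y*Z**2 + 2*Z**3

deg(f) = 3.
Substitute x = X/Z, y = Y/Z into f, then multiply by Z^3.
  monomial -1·x^3·y^0 ↦ -1·X^3·Y^0·Z^0.
  monomial 1·x^2·y^1 ↦ 1·X^2·Y^1·Z^0.
  monomial -2·x^2·y^0 ↦ -2·X^2·Y^0·Z^1.
  monomial 1·x^1·y^1 ↦ 1·X^1·Y^1·Z^1.
  monomial -2·x^1·y^0 ↦ -2·X^1·Y^0·Z^2.
  monomial 3·x^0·y^2 ↦ 3·X^0·Y^2·Z^1.
  monomial 1·x^0·y^1 ↦ 1·X^0·Y^1·Z^2.
  monomial 2·x^0·y^0 ↦ 2·X^0·Y^0·Z^3.
Collecting: F(X, Y, Z) = -X**3 + X**2*Y - 2*X**2*Z + X*Y*Z - 2*X*Z**2 + 3*Y**2*Z + Y*Z**2 + 2*Z**3.


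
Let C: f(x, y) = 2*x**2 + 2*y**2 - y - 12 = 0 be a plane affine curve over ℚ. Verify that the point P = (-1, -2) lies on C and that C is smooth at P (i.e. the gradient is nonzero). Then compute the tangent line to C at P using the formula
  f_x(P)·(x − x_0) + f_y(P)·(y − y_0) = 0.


Tangent line at P: -4*x - 9*y - 22 = 0.

Step 1: f(-1, -2) = 0, so P lies on C.
Step 2: partial derivatives
  f_x(x, y) = 4*x, f_y(x, y) = 4*y - 1.
  f_x(P) = -4, f_y(P) = -9 (gradient nonzero, so P is smooth).
Step 3: tangent line at P: -4·(x − -1) + -9·(y − -2) = 0.
Expanding: -4*x - 9*y - 22 = 0.


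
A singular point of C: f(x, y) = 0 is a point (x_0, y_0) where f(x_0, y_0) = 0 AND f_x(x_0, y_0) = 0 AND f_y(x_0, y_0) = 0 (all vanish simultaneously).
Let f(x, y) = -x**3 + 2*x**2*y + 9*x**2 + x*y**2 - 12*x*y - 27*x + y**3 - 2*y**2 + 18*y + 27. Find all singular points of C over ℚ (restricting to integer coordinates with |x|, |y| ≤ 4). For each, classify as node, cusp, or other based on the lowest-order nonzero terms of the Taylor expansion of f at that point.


Singular points: {(3, 0)}; classification: cusp.

Compute partial derivatives:
  f_x = -3*x**2 + 4*x*y + 18*x + y**2 - 12*y - 27.
  f_y = 2*x**2 + 2*x*y - 12*x + 3*y**2 - 4*y + 18.
Scan x_0 ∈ {−4, ..., 4}. For each x_0, f_y(x_0, y) is a polynomial in y; find its integer roots y ∈ {−4, ..., 4}, then test f_x and f at those candidates.
  x = -4: f_y(-4, y) = 3*y**2 - 12*y + 98; no integer root y with |y| ≤ 4.
  x = -3: f_y(-3, y) = 3*y**2 - 10*y + 72; no integer root y with |y| ≤ 4.
  x = -2: f_y(-2, y) = 3*y**2 - 8*y + 50; no integer root y with |y| ≤ 4.
  x = -1: f_y(-1, y) = 3*y**2 - 6*y + 32; no integer root y with |y| ≤ 4.
  x = 0: f_y(0, y) = 3*y**2 - 4*y + 18; no integer root y with |y| ≤ 4.
  x = 1: f_y(1, y) = 3*y**2 - 2*y + 8; no integer root y with |y| ≤ 4.
  x = 2: f_y(2, y) = 3*y**2 + 2; no integer root y with |y| ≤ 4.
  x = 3: f_y(3, y) = 3*y**2 + 2*y; vanishes at y ∈ {0}. (3, 0): f_x = 0, f = 0 — SINGULAR.
  x = 4: f_y(4, y) = 3*y**2 + 4*y + 2; no integer root y with |y| ≤ 4.
Only singular point on the grid: (3, 0).
Classify: substitute x = 3 + u, y = 0 + v and expand: f = -u**3 + 2*u**2*v + u*v**2 + v**3 + v**2.
No constant or linear terms (consistent with a singular point). Quadratic part: v**2. Cubic part: -u**3 + 2*u**2*v + u*v**2 + v**3.
The quadratic part v**2 is a perfect square, so there is a single (double) tangent line v = 0, i.e. y = 0. Restricting the cubic part to that line (v = 0) leaves -u**3 ≠ 0, so f is not divisible by v and the branch is v² ≈ u**3 to lowest order — this is a cusp.
Classification: cusp.


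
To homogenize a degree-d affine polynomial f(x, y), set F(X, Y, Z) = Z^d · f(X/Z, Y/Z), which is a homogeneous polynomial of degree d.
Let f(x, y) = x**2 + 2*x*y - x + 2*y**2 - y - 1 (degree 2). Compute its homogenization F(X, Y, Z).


F(X, Y, Z) = X**2 + 2*X*Y - X*Z + 2*Y**2 - Y*Z - Z**2

deg(f) = 2.
Substitute x = X/Z, y = Y/Z into f, then multiply by Z^2.
  monomial 1·x^2·y^0 ↦ 1·X^2·Y^0·Z^0.
  monomial 2·x^1·y^1 ↦ 2·X^1·Y^1·Z^0.
  monomial -1·x^1·y^0 ↦ -1·X^1·Y^0·Z^1.
  monomial 2·x^0·y^2 ↦ 2·X^0·Y^2·Z^0.
  monomial -1·x^0·y^1 ↦ -1·X^0·Y^1·Z^1.
  monomial -1·x^0·y^0 ↦ -1·X^0·Y^0·Z^2.
Collecting: F(X, Y, Z) = X**2 + 2*X*Y - X*Z + 2*Y**2 - Y*Z - Z**2.


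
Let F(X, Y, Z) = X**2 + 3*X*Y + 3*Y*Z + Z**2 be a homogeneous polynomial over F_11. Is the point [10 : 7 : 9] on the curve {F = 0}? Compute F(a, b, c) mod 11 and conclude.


F(10,7,9) ≡ 8 (mod 11); P is NOT on the curve.

Evaluate F(10, 7, 9) term-by-term (mod 11).
  X**2 ↦ 1·100·1·1 = 100
  3*X*Y ↦ 3·10·7·1 = 210
  3*Y*Z ↦ 3·1·7·9 = 189
  Z**2 ↦ 1·1·1·81 = 81
Sum: F(10, 7, 9) = (100) + (210) + (189) + (81) = 580.
Reducing mod 11: 580 ≡ 8 (mod 11).
Since F(a, b, c) ≡ 8 ≠ 0 (mod 11), P does NOT lie on the curve.


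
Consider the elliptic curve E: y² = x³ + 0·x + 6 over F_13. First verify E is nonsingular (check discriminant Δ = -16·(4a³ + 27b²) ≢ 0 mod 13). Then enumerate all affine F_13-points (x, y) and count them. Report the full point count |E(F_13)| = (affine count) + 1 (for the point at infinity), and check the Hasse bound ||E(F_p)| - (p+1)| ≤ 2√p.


Affine points = {(2, 1), (2, 12), (5, 1), (5, 12), (6, 1), (6, 12)}; affine count = 6; |E(F_13)| = 7.

Discriminant check: Δ ∝ 4a³ + 27b² = 4·0³ + 27·6² = 4·0 + 27·36 ≡ 10 (mod 13). Nonzero ⇒ E is nonsingular.
For each x ∈ F_13, compute rhs = x³ + 0·x + 6 mod 13, then count y ∈ F_13 with y² ≡ rhs.
  x = 0: rhs = 6, matching y values: none (0 points).
  x = 1: rhs = 7, matching y values: none (0 points).
  x = 2: rhs = 1, matching y values: 1, 12 (2 points).
  x = 3: rhs = 7, matching y values: none (0 points).
  x = 4: rhs = 5, matching y values: none (0 points).
  x = 5: rhs = 1, matching y values: 1, 12 (2 points).
  x = 6: rhs = 1, matching y values: 1, 12 (2 points).
  x = 7: rhs = 11, matching y values: none (0 points).
  x = 8: rhs = 11, matching y values: none (0 points).
  x = 9: rhs = 7, matching y values: none (0 points).
  x = 10: rhs = 5, matching y values: none (0 points).
  x = 11: rhs = 11, matching y values: none (0 points).
  x = 12: rhs = 5, matching y values: none (0 points).
Total affine count: 6.
Full point count |E(F_13)| = 6 + 1 = 7.
Hasse bound: |7 − (13+1)| = |-7| = 7 ≤ 2√13 ≈ 7.2111 ✓.


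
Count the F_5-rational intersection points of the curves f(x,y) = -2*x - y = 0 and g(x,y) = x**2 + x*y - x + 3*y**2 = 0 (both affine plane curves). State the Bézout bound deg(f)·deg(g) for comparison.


Common zeros: {(0, 0), (1, 3)}; count = 2; Bézout bound = 2.

deg(f) = 1, deg(g) = 2, so Bézout bound = 2.
Scan x ∈ F_5. For each x, list the y ∈ F_5 with f(x, y) ≡ 0 and those with g(x, y) ≡ 0 (mod 5); the common zeros in that column are the intersection.
  x = 0: f ≡ 0 at y ∈ {0}; g ≡ 0 at y ∈ {0}; common: {0}.
  x = 1: f ≡ 0 at y ∈ {3}; g ≡ 0 at y ∈ {0, 3}; common: {3}.
  x = 2: f ≡ 0 at y ∈ {1}; g ≡ 0 at y ∈ {3}; common: ∅.
  x = 3: f ≡ 0 at y ∈ {4}; g ≡ 0 at y ∈ ∅; common: ∅.
  x = 4: f ≡ 0 at y ∈ {2}; g ≡ 0 at y ∈ ∅; common: ∅.
Collecting: common zeros = {(0, 0), (1, 3)}, so the count is 2.
Comparison with the Bézout bound: 2 ≤ 2 = deg(f)·deg(g), as expected for curves with no common component (the bound is attained).


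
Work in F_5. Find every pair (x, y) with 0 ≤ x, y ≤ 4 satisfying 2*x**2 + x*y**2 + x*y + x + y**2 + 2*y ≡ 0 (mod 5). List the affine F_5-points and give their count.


Affine F_5-points: {(0, 0), (0, 3), (1, 3), (2, 0), (2, 2), (3, 1), (3, 4), (4, 4)}; count = 8.

For each of the 25 pairs (x, y) ∈ F_5², evaluate f(x, y) mod 5. Record the zeros.
  x = 0: [0↦0, 1↦3, 2↦3, 3↦0, 4↦4]  zeros at y ∈ {0, 3}
  x = 1: [0↦3, 1↦3, 2↦2, 3↦0, 4↦2]  zeros at y ∈ {3}
  x = 2: [0↦0, 1↦2, 2↦0, 3↦4, 4↦4]  zeros at y ∈ {0, 2}
  x = 3: [0↦1, 1↦0, 2↦2, 3↦2, 4↦0]  zeros at y ∈ {1, 4}
  x = 4: [0↦1, 1↦2, 2↦3, 3↦4, 4↦0]  zeros at y ∈ {4}
Collecting zeros: affine points = {(0, 0), (0, 3), (1, 3), (2, 0), (2, 2), (3, 1), (3, 4), (4, 4)}.
Total count |C(F_5)_aff| = 8.


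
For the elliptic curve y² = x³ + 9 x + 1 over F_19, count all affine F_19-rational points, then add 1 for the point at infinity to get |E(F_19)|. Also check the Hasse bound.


Affine points = {(0, 1), (0, 18), (1, 7), (1, 12), (3, 6), (3, 13), (4, 5), (4, 14), (5, 0), (6, 9), (6, 10), (11, 5), (11, 14), (13, 4), (13, 15), (16, 2), (16, 17)}; affine count = 17; |E(F_19)| = 18.

Discriminant check: Δ ∝ 4a³ + 27b² = 4·9³ + 27·1² = 4·729 + 27·1 ≡ 17 (mod 19). Nonzero ⇒ E is nonsingular.
For each x ∈ F_19, compute rhs = x³ + 9·x + 1 mod 19, then count y ∈ F_19 with y² ≡ rhs.
  x = 0: rhs = 1, matching y values: 1, 18 (2 points).
  x = 1: rhs = 11, matching y values: 7, 12 (2 points).
  x = 2: rhs = 8, matching y values: none (0 points).
  x = 3: rhs = 17, matching y values: 6, 13 (2 points).
  x = 4: rhs = 6, matching y values: 5, 14 (2 points).
  x = 5: rhs = 0, matching y values: 0 (1 points).
  x = 6: rhs = 5, matching y values: 9, 10 (2 points).
  x = 7: rhs = 8, matching y values: none (0 points).
  x = 8: rhs = 15, matching y values: none (0 points).
  x = 9: rhs = 13, matching y values: none (0 points).
  x = 10: rhs = 8, matching y values: none (0 points).
  x = 11: rhs = 6, matching y values: 5, 14 (2 points).
  x = 12: rhs = 13, matching y values: none (0 points).
  x = 13: rhs = 16, matching y values: 4, 15 (2 points).
  x = 14: rhs = 2, matching y values: none (0 points).
  x = 15: rhs = 15, matching y values: none (0 points).
  x = 16: rhs = 4, matching y values: 2, 17 (2 points).
  x = 17: rhs = 13, matching y values: none (0 points).
  x = 18: rhs = 10, matching y values: none (0 points).
Total affine count: 17.
Full point count |E(F_19)| = 17 + 1 = 18.
Hasse bound: |18 − (19+1)| = |-2| = 2 ≤ 2√19 ≈ 8.7178 ✓.


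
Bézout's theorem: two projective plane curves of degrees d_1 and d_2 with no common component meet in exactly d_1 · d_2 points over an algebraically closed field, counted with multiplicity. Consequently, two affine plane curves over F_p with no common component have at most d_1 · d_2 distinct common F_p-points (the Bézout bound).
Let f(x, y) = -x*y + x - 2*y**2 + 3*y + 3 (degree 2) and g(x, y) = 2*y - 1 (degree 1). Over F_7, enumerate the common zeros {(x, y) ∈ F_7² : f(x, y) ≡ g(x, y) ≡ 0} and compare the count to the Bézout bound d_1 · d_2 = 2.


Common zeros: {(6, 4)}; count = 1; Bézout bound = 2.

deg(f) = 2, deg(g) = 1, so Bézout bound = 2.
Scan x ∈ F_7. For each x, list the y ∈ F_7 with f(x, y) ≡ 0 and those with g(x, y) ≡ 0 (mod 7); the common zeros in that column are the intersection.
  x = 0: f ≡ 0 at y ∈ ∅; g ≡ 0 at y ∈ {4}; common: ∅.
  x = 1: f ≡ 0 at y ∈ {2, 6}; g ≡ 0 at y ∈ {4}; common: ∅.
  x = 2: f ≡ 0 at y ∈ ∅; g ≡ 0 at y ∈ {4}; common: ∅.
  x = 3: f ≡ 0 at y ∈ ∅; g ≡ 0 at y ∈ {4}; common: ∅.
  x = 4: f ≡ 0 at y ∈ {0, 3}; g ≡ 0 at y ∈ {4}; common: ∅.
  x = 5: f ≡ 0 at y ∈ ∅; g ≡ 0 at y ∈ {4}; common: ∅.
  x = 6: f ≡ 0 at y ∈ {4, 5}; g ≡ 0 at y ∈ {4}; common: {4}.
Collecting: common zeros = {(6, 4)}, so the count is 1.
Comparison with the Bézout bound: 1 ≤ 2 = deg(f)·deg(g), as expected for curves with no common component (the affine F_7-count falls short of the bound because intersections may lie at infinity, over extension fields, or carry multiplicity).


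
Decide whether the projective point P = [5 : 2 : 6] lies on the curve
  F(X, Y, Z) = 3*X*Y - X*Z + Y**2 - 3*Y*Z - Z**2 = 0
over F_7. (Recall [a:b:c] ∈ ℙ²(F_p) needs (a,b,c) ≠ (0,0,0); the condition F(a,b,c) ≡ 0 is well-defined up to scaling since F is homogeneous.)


F(5,2,6) ≡ 2 (mod 7); P is NOT on the curve.

Evaluate F(5, 2, 6) term-by-term (mod 7).
  3*X*Y ↦ 3·5·2·1 = 30
  -X*Z ↦ -1·5·1·6 = -30
  Y**2 ↦ 1·1·4·1 = 4
  -3*Y*Z ↦ -3·1·2·6 = -36
  -Z**2 ↦ -1·1·1·36 = -36
Sum: F(5, 2, 6) = (30) + (-30) + (4) + (-36) + (-36) = -68.
Reducing mod 7: -68 ≡ 2 (mod 7).
Since F(a, b, c) ≡ 2 ≠ 0 (mod 7), P does NOT lie on the curve.


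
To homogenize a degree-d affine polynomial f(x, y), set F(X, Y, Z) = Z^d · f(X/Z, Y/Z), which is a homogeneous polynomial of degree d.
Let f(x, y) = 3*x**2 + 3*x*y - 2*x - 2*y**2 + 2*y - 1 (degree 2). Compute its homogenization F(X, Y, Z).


F(X, Y, Z) = 3*X**2 + 3*X*Y - 2*X*Z - 2*Y**2 + 2*Y*Z - Z**2

deg(f) = 2.
Substitute x = X/Z, y = Y/Z into f, then multiply by Z^2.
  monomial 3·x^2·y^0 ↦ 3·X^2·Y^0·Z^0.
  monomial 3·x^1·y^1 ↦ 3·X^1·Y^1·Z^0.
  monomial -2·x^1·y^0 ↦ -2·X^1·Y^0·Z^1.
  monomial -2·x^0·y^2 ↦ -2·X^0·Y^2·Z^0.
  monomial 2·x^0·y^1 ↦ 2·X^0·Y^1·Z^1.
  monomial -1·x^0·y^0 ↦ -1·X^0·Y^0·Z^2.
Collecting: F(X, Y, Z) = 3*X**2 + 3*X*Y - 2*X*Z - 2*Y**2 + 2*Y*Z - Z**2.


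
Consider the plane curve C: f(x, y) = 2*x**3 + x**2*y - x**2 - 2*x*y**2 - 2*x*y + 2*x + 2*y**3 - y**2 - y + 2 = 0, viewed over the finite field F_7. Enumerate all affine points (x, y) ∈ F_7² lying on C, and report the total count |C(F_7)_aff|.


Affine F_7-points: {(0, 6), (1, 4), (2, 1), (3, 4), (3, 6), (4, 5), (5, 4), (5, 6), (6, 2)}; count = 9.

For each of the 49 pairs (x, y) ∈ F_7², evaluate f(x, y) mod 7. Record the zeros.
  x = 0: [0↦2, 1↦2, 2↦5, 3↦2, 4↦5, 5↦5, 6↦0]  zeros at y ∈ {6}
  x = 1: [0↦5, 1↦2, 2↦5, 3↦5, 4↦0, 5↦2, 6↦2]  zeros at y ∈ {4}
  x = 2: [0↦4, 1↦0, 2↦5, 3↦3, 4↦6, 5↦5, 6↦5]  zeros at y ∈ {1}
  x = 3: [0↦4, 1↦1, 2↦3, 3↦1, 4↦0, 5↦5, 6↦0]  zeros at y ∈ {4, 6}
  x = 4: [0↦3, 1↦3, 2↦4, 3↦4, 4↦1, 5↦0, 6↦6]  zeros at y ∈ {5}
  x = 5: [0↦6, 1↦4, 2↦6, 3↦3, 4↦0, 5↦2, 6↦0]  zeros at y ∈ {4, 6}
  x = 6: [0↦4, 1↦2, 2↦0, 3↦3, 4↦2, 5↦2, 6↦1]  zeros at y ∈ {2}
Collecting zeros: affine points = {(0, 6), (1, 4), (2, 1), (3, 4), (3, 6), (4, 5), (5, 4), (5, 6), (6, 2)}.
Total count |C(F_7)_aff| = 9.


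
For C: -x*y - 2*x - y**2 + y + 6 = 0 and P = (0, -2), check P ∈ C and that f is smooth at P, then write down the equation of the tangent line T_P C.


Tangent line at P: 5*y + 10 = 0.

Step 1: f(0, -2) = 0, so P lies on C.
Step 2: partial derivatives
  f_x(x, y) = -y - 2, f_y(x, y) = -x - 2*y + 1.
  f_x(P) = 0, f_y(P) = 5 (gradient nonzero, so P is smooth).
Step 3: tangent line at P: 0·(x − 0) + 5·(y − -2) = 0.
Expanding: 5*y + 10 = 0.


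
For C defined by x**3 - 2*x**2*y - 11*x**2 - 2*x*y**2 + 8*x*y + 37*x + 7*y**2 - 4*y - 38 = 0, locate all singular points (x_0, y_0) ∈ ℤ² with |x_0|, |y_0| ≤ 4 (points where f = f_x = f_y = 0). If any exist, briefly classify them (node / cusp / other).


Singular points: {(3, -1)}; classification: cusp.

Compute partial derivatives:
  f_x = 3*x**2 - 4*x*y - 22*x - 2*y**2 + 8*y + 37.
  f_y = -2*x**2 - 4*x*y + 8*x + 14*y - 4.
Scan x_0 ∈ {−4, ..., 4}. For each x_0, f_y(x_0, y) is a polynomial in y; find its integer roots y ∈ {−4, ..., 4}, then test f_x and f at those candidates.
  x = -4: f_y(-4, y) = 30*y - 68; no integer root y with |y| ≤ 4.
  x = -3: f_y(-3, y) = 26*y - 46; no integer root y with |y| ≤ 4.
  x = -2: f_y(-2, y) = 22*y - 28; no integer root y with |y| ≤ 4.
  x = -1: f_y(-1, y) = 18*y - 14; no integer root y with |y| ≤ 4.
  x = 0: f_y(0, y) = 14*y - 4; no integer root y with |y| ≤ 4.
  x = 1: f_y(1, y) = 10*y + 2; no integer root y with |y| ≤ 4.
  x = 2: f_y(2, y) = 6*y + 4; no integer root y with |y| ≤ 4.
  x = 3: f_y(3, y) = 2*y + 2; vanishes at y ∈ {-1}. (3, -1): f_x = 0, f = 0 — SINGULAR.
  x = 4: f_y(4, y) = -2*y - 4; vanishes at y ∈ {-2}. (4, -2): f_x = 5 ≠ 0.
Only singular point on the grid: (3, -1).
Classify: substitute x = 3 + u, y = -1 + v and expand: f = u**3 - 2*u**2*v - 2*u*v**2 + v**2.
No constant or linear terms (consistent with a singular point). Quadratic part: v**2. Cubic part: u**3 - 2*u**2*v - 2*u*v**2.
The quadratic part v**2 is a perfect square, so there is a single (double) tangent line v = 0, i.e. y = -1. Restricting the cubic part to that line (v = 0) leaves u**3 ≠ 0, so f is not divisible by v and the branch is v² ≈ -u**3 to lowest order — this is a cusp.
Classification: cusp.


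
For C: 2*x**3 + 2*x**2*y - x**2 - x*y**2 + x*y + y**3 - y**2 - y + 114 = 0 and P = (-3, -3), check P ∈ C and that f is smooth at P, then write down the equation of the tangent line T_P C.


Tangent line at P: 84*x + 29*y + 339 = 0.

Step 1: f(-3, -3) = 0, so P lies on C.
Step 2: partial derivatives
  f_x(x, y) = 6*x**2 + 4*x*y - 2*x - y**2 + y, f_y(x, y) = 2*x**2 - 2*x*y + x + 3*y**2 - 2*y - 1.
  f_x(P) = 84, f_y(P) = 29 (gradient nonzero, so P is smooth).
Step 3: tangent line at P: 84·(x − -3) + 29·(y − -3) = 0.
Expanding: 84*x + 29*y + 339 = 0.


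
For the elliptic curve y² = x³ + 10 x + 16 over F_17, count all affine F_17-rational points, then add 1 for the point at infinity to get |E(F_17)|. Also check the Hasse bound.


Affine points = {(0, 4), (0, 13), (4, 1), (4, 16), (5, 2), (5, 15), (7, 2), (7, 15), (8, 8), (8, 9), (9, 6), (9, 11)}; affine count = 12; |E(F_17)| = 13.

Discriminant check: Δ ∝ 4a³ + 27b² = 4·10³ + 27·16² = 4·1000 + 27·256 ≡ 15 (mod 17). Nonzero ⇒ E is nonsingular.
For each x ∈ F_17, compute rhs = x³ + 10·x + 16 mod 17, then count y ∈ F_17 with y² ≡ rhs.
  x = 0: rhs = 16, matching y values: 4, 13 (2 points).
  x = 1: rhs = 10, matching y values: none (0 points).
  x = 2: rhs = 10, matching y values: none (0 points).
  x = 3: rhs = 5, matching y values: none (0 points).
  x = 4: rhs = 1, matching y values: 1, 16 (2 points).
  x = 5: rhs = 4, matching y values: 2, 15 (2 points).
  x = 6: rhs = 3, matching y values: none (0 points).
  x = 7: rhs = 4, matching y values: 2, 15 (2 points).
  x = 8: rhs = 13, matching y values: 8, 9 (2 points).
  x = 9: rhs = 2, matching y values: 6, 11 (2 points).
  x = 10: rhs = 11, matching y values: none (0 points).
  x = 11: rhs = 12, matching y values: none (0 points).
  x = 12: rhs = 11, matching y values: none (0 points).
  x = 13: rhs = 14, matching y values: none (0 points).
  x = 14: rhs = 10, matching y values: none (0 points).
  x = 15: rhs = 5, matching y values: none (0 points).
  x = 16: rhs = 5, matching y values: none (0 points).
Total affine count: 12.
Full point count |E(F_17)| = 12 + 1 = 13.
Hasse bound: |13 − (17+1)| = |-5| = 5 ≤ 2√17 ≈ 8.2462 ✓.


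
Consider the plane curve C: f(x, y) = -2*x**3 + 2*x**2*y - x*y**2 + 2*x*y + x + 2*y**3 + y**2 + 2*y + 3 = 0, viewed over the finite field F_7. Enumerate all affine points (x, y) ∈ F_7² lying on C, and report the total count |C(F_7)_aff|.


Affine F_7-points: {(0, 6), (1, 4), (2, 6), (4, 6), (5, 1), (5, 4)}; count = 6.

For each of the 49 pairs (x, y) ∈ F_7², evaluate f(x, y) mod 7. Record the zeros.
  x = 0: [0↦3, 1↦1, 2↦6, 3↦2, 4↦1, 5↦1, 6↦0]  zeros at y ∈ {6}
  x = 1: [0↦2, 1↦3, 2↦2, 3↦4, 4↦0, 5↦2, 6↦1]  zeros at y ∈ {4}
  x = 2: [0↦3, 1↦4, 2↦1, 3↦6, 4↦3, 5↦4, 6↦0]  zeros at y ∈ {6}
  x = 3: [0↦1, 1↦6, 2↦5, 3↦3, 4↦5, 5↦2, 6↦6]  zeros at y ∈ ∅
  x = 4: [0↦5, 1↦4, 2↦2, 3↦4, 4↦1, 5↦5, 6↦0]  zeros at y ∈ {6}
  x = 5: [0↦3, 1↦0, 2↦1, 3↦4, 4↦0, 5↦1, 6↦5]  zeros at y ∈ {1, 4}
  x = 6: [0↦4, 1↦3, 2↦4, 3↦5, 4↦4, 5↦6, 6↦2]  zeros at y ∈ ∅
Collecting zeros: affine points = {(0, 6), (1, 4), (2, 6), (4, 6), (5, 1), (5, 4)}.
Total count |C(F_7)_aff| = 6.


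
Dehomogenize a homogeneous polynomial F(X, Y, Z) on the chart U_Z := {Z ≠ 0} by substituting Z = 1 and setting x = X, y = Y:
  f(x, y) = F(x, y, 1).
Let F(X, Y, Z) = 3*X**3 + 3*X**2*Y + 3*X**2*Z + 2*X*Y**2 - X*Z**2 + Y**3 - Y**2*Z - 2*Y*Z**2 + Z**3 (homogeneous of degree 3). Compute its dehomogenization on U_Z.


f(x, y) = 3*x**3 + 3*x**2*y + 3*x**2 + 2*x*y**2 - x + y**3 - y**2 - 2*y + 1

On U_Z we set Z = 1. Each monomial c·X^i·Y^j·Z^k in F becomes c·x^i·y^j·1^k = c·x^i·y^j.
Substituting Z = 1: F(X, Y, 1) = 3*x**3 + 3*x**2*y + 3*x**2 + 2*x*y**2 - x + y**3 - y**2 - 2*y + 1.
Note: deg(f) ≤ deg(F) = 3; strict inequality happens when F is divisible by Z (lost terms).


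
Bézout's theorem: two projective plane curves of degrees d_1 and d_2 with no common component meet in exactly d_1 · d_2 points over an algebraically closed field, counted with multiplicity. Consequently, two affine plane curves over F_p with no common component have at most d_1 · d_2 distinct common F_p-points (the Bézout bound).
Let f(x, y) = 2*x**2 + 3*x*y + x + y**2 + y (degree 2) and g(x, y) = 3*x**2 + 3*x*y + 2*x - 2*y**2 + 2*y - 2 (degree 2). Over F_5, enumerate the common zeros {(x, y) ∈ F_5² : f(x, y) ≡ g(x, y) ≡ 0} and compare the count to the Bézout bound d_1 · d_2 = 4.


Common zeros: {(1, 2), (2, 3), (3, 2)}; count = 3; Bézout bound = 4.

deg(f) = 2, deg(g) = 2, so Bézout bound = 4.
Scan x ∈ F_5. For each x, list the y ∈ F_5 with f(x, y) ≡ 0 and those with g(x, y) ≡ 0 (mod 5); the common zeros in that column are the intersection.
  x = 0: f ≡ 0 at y ∈ {0, 4}; g ≡ 0 at y ∈ ∅; common: ∅.
  x = 1: f ≡ 0 at y ∈ {2, 4}; g ≡ 0 at y ∈ {2, 3}; common: {2}.
  x = 2: f ≡ 0 at y ∈ {0, 3}; g ≡ 0 at y ∈ {1, 3}; common: {3}.
  x = 3: f ≡ 0 at y ∈ {2, 3}; g ≡ 0 at y ∈ {1, 2}; common: {2}.
  x = 4: f ≡ 0 at y ∈ {1}; g ≡ 0 at y ∈ ∅; common: ∅.
Collecting: common zeros = {(1, 2), (2, 3), (3, 2)}, so the count is 3.
Comparison with the Bézout bound: 3 ≤ 4 = deg(f)·deg(g), as expected for curves with no common component (the affine F_5-count falls short of the bound because intersections may lie at infinity, over extension fields, or carry multiplicity).


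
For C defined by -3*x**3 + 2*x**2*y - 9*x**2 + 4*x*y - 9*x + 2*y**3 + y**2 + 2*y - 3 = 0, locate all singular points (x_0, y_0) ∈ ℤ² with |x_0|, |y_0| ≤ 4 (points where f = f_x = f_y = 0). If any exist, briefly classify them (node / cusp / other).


Singular points: {(-1, 0)}; classification: cusp.

Compute partial derivatives:
  f_x = -9*x**2 + 4*x*y - 18*x + 4*y - 9.
  f_y = 2*x**2 + 4*x + 6*y**2 + 2*y + 2.
Scan x_0 ∈ {−4, ..., 4}. For each x_0, f_y(x_0, y) is a polynomial in y; find its integer roots y ∈ {−4, ..., 4}, then test f_x and f at those candidates.
  x = -4: f_y(-4, y) = 6*y**2 + 2*y + 18; no integer root y with |y| ≤ 4.
  x = -3: f_y(-3, y) = 6*y**2 + 2*y + 8; no integer root y with |y| ≤ 4.
  x = -2: f_y(-2, y) = 6*y**2 + 2*y + 2; no integer root y with |y| ≤ 4.
  x = -1: f_y(-1, y) = 6*y**2 + 2*y; vanishes at y ∈ {0}. (-1, 0): f_x = 0, f = 0 — SINGULAR.
  x = 0: f_y(0, y) = 6*y**2 + 2*y + 2; no integer root y with |y| ≤ 4.
  x = 1: f_y(1, y) = 6*y**2 + 2*y + 8; no integer root y with |y| ≤ 4.
  x = 2: f_y(2, y) = 6*y**2 + 2*y + 18; no integer root y with |y| ≤ 4.
  x = 3: f_y(3, y) = 6*y**2 + 2*y + 32; no integer root y with |y| ≤ 4.
  x = 4: f_y(4, y) = 6*y**2 + 2*y + 50; no integer root y with |y| ≤ 4.
Only singular point on the grid: (-1, 0).
Classify: substitute x = -1 + u, y = 0 + v and expand: f = -3*u**3 + 2*u**2*v + 2*v**3 + v**2.
No constant or linear terms (consistent with a singular point). Quadratic part: v**2. Cubic part: -3*u**3 + 2*u**2*v + 2*v**3.
The quadratic part v**2 is a perfect square, so there is a single (double) tangent line v = 0, i.e. y = 0. Restricting the cubic part to that line (v = 0) leaves -3*u**3 ≠ 0, so f is not divisible by v and the branch is v² ≈ 3*u**3 to lowest order — this is a cusp.
Classification: cusp.


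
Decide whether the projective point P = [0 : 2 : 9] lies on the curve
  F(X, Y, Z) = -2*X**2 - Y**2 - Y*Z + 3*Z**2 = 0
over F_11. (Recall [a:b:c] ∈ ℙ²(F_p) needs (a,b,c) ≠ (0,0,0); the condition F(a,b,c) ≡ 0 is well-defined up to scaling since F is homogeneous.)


F(0,2,9) ≡ 1 (mod 11); P is NOT on the curve.

Evaluate F(0, 2, 9) term-by-term (mod 11).
  -2*X**2 ↦ -2·0·1·1 = 0
  -Y**2 ↦ -1·1·4·1 = -4
  -Y*Z ↦ -1·1·2·9 = -18
  3*Z**2 ↦ 3·1·1·81 = 243
Sum: F(0, 2, 9) = (0) + (-4) + (-18) + (243) = 221.
Reducing mod 11: 221 ≡ 1 (mod 11).
Since F(a, b, c) ≡ 1 ≠ 0 (mod 11), P does NOT lie on the curve.


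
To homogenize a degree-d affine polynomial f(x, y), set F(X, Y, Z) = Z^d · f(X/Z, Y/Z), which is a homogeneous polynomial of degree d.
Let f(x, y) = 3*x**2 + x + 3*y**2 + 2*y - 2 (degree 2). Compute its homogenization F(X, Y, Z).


F(X, Y, Z) = 3*X**2 + X*Z + 3*Y**2 + 2*Y*Z - 2*Z**2

deg(f) = 2.
Substitute x = X/Z, y = Y/Z into f, then multiply by Z^2.
  monomial 3·x^2·y^0 ↦ 3·X^2·Y^0·Z^0.
  monomial 1·x^1·y^0 ↦ 1·X^1·Y^0·Z^1.
  monomial 3·x^0·y^2 ↦ 3·X^0·Y^2·Z^0.
  monomial 2·x^0·y^1 ↦ 2·X^0·Y^1·Z^1.
  monomial -2·x^0·y^0 ↦ -2·X^0·Y^0·Z^2.
Collecting: F(X, Y, Z) = 3*X**2 + X*Z + 3*Y**2 + 2*Y*Z - 2*Z**2.


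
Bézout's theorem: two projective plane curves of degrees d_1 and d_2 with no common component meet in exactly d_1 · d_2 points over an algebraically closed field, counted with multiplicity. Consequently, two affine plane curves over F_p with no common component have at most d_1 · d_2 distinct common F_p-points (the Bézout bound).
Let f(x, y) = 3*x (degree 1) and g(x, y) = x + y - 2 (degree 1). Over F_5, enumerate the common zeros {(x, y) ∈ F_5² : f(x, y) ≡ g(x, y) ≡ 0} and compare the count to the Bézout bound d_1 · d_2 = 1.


Common zeros: {(0, 2)}; count = 1; Bézout bound = 1.

deg(f) = 1, deg(g) = 1, so Bézout bound = 1.
Scan x ∈ F_5. For each x, list the y ∈ F_5 with f(x, y) ≡ 0 and those with g(x, y) ≡ 0 (mod 5); the common zeros in that column are the intersection.
  x = 0: f ≡ 0 at y ∈ {0, 1, 2, 3, 4}; g ≡ 0 at y ∈ {2}; common: {2}.
  x = 1: f ≡ 0 at y ∈ ∅; g ≡ 0 at y ∈ {1}; common: ∅.
  x = 2: f ≡ 0 at y ∈ ∅; g ≡ 0 at y ∈ {0}; common: ∅.
  x = 3: f ≡ 0 at y ∈ ∅; g ≡ 0 at y ∈ {4}; common: ∅.
  x = 4: f ≡ 0 at y ∈ ∅; g ≡ 0 at y ∈ {3}; common: ∅.
Collecting: common zeros = {(0, 2)}, so the count is 1.
Comparison with the Bézout bound: 1 ≤ 1 = deg(f)·deg(g), as expected for curves with no common component (the bound is attained).


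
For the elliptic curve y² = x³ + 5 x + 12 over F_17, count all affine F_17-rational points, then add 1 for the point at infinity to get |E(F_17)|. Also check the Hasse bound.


Affine points = {(1, 1), (1, 16), (2, 8), (2, 9), (5, 3), (5, 14), (7, 4), (7, 13), (9, 2), (9, 15), (10, 5), (10, 12), (11, 2), (11, 15), (12, 7), (12, 10), (13, 8), (13, 9), (14, 2), (14, 15)}; affine count = 20; |E(F_17)| = 21.

Discriminant check: Δ ∝ 4a³ + 27b² = 4·5³ + 27·12² = 4·125 + 27·144 ≡ 2 (mod 17). Nonzero ⇒ E is nonsingular.
For each x ∈ F_17, compute rhs = x³ + 5·x + 12 mod 17, then count y ∈ F_17 with y² ≡ rhs.
  x = 0: rhs = 12, matching y values: none (0 points).
  x = 1: rhs = 1, matching y values: 1, 16 (2 points).
  x = 2: rhs = 13, matching y values: 8, 9 (2 points).
  x = 3: rhs = 3, matching y values: none (0 points).
  x = 4: rhs = 11, matching y values: none (0 points).
  x = 5: rhs = 9, matching y values: 3, 14 (2 points).
  x = 6: rhs = 3, matching y values: none (0 points).
  x = 7: rhs = 16, matching y values: 4, 13 (2 points).
  x = 8: rhs = 3, matching y values: none (0 points).
  x = 9: rhs = 4, matching y values: 2, 15 (2 points).
  x = 10: rhs = 8, matching y values: 5, 12 (2 points).
  x = 11: rhs = 4, matching y values: 2, 15 (2 points).
  x = 12: rhs = 15, matching y values: 7, 10 (2 points).
  x = 13: rhs = 13, matching y values: 8, 9 (2 points).
  x = 14: rhs = 4, matching y values: 2, 15 (2 points).
  x = 15: rhs = 11, matching y values: none (0 points).
  x = 16: rhs = 6, matching y values: none (0 points).
Total affine count: 20.
Full point count |E(F_17)| = 20 + 1 = 21.
Hasse bound: |21 − (17+1)| = |3| = 3 ≤ 2√17 ≈ 8.2462 ✓.


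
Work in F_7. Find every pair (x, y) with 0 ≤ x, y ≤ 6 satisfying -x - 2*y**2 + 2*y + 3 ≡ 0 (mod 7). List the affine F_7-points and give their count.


Affine F_7-points: {(0, 4), (3, 0), (3, 1), (5, 3), (5, 5), (6, 2), (6, 6)}; count = 7.

For each of the 49 pairs (x, y) ∈ F_7², evaluate f(x, y) mod 7. Record the zeros.
  x = 0: [0↦3, 1↦3, 2↦6, 3↦5, 4↦0, 5↦5, 6↦6]  zeros at y ∈ {4}
  x = 1: [0↦2, 1↦2, 2↦5, 3↦4, 4↦6, 5↦4, 6↦5]  zeros at y ∈ ∅
  x = 2: [0↦1, 1↦1, 2↦4, 3↦3, 4↦5, 5↦3, 6↦4]  zeros at y ∈ ∅
  x = 3: [0↦0, 1↦0, 2↦3, 3↦2, 4↦4, 5↦2, 6↦3]  zeros at y ∈ {0, 1}
  x = 4: [0↦6, 1↦6, 2↦2, 3↦1, 4↦3, 5↦1, 6↦2]  zeros at y ∈ ∅
  x = 5: [0↦5, 1↦5, 2↦1, 3↦0, 4↦2, 5↦0, 6↦1]  zeros at y ∈ {3, 5}
  x = 6: [0↦4, 1↦4, 2↦0, 3↦6, 4↦1, 5↦6, 6↦0]  zeros at y ∈ {2, 6}
Collecting zeros: affine points = {(0, 4), (3, 0), (3, 1), (5, 3), (5, 5), (6, 2), (6, 6)}.
Total count |C(F_7)_aff| = 7.


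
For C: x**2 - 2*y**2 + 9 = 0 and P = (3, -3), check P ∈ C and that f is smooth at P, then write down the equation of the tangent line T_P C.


Tangent line at P: 6*x + 12*y + 18 = 0.

Step 1: f(3, -3) = 0, so P lies on C.
Step 2: partial derivatives
  f_x(x, y) = 2*x, f_y(x, y) = -4*y.
  f_x(P) = 6, f_y(P) = 12 (gradient nonzero, so P is smooth).
Step 3: tangent line at P: 6·(x − 3) + 12·(y − -3) = 0.
Expanding: 6*x + 12*y + 18 = 0.


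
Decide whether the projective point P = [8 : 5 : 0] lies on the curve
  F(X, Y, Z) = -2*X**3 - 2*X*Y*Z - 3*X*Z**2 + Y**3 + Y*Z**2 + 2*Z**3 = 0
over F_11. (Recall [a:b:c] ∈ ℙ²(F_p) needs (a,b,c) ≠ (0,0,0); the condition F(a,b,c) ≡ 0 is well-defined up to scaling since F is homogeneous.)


F(8,5,0) ≡ 3 (mod 11); P is NOT on the curve.

Evaluate F(8, 5, 0) term-by-term (mod 11).
  -2*X**3 ↦ -2·512·1·1 = -1024
  -2*X*Y*Z ↦ -2·8·5·0 = 0
  -3*X*Z**2 ↦ -3·8·1·0 = 0
  Y**3 ↦ 1·1·125·1 = 125
  Y*Z**2 ↦ 1·1·5·0 = 0
  2*Z**3 ↦ 2·1·1·0 = 0
Sum: F(8, 5, 0) = (-1024) + (0) + (0) + (125) + (0) + (0) = -899.
Reducing mod 11: -899 ≡ 3 (mod 11).
Since F(a, b, c) ≡ 3 ≠ 0 (mod 11), P does NOT lie on the curve.


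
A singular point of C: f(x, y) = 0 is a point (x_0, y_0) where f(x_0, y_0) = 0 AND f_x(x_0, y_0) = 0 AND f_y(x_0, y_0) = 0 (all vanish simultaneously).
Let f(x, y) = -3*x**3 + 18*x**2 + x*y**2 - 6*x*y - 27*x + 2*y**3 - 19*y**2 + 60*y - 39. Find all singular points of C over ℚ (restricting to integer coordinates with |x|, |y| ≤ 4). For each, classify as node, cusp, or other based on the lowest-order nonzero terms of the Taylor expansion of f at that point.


Singular points: {(2, 3)}; classification: cusp.

Compute partial derivatives:
  f_x = -9*x**2 + 36*x + y**2 - 6*y - 27.
  f_y = 2*x*y - 6*x + 6*y**2 - 38*y + 60.
Scan x_0 ∈ {−4, ..., 4}. For each x_0, f_y(x_0, y) is a polynomial in y; find its integer roots y ∈ {−4, ..., 4}, then test f_x and f at those candidates.
  x = -4: f_y(-4, y) = 6*y**2 - 46*y + 84; vanishes at y ∈ {3}. (-4, 3): f_x = -324 ≠ 0.
  x = -3: f_y(-3, y) = 6*y**2 - 44*y + 78; vanishes at y ∈ {3}. (-3, 3): f_x = -225 ≠ 0.
  x = -2: f_y(-2, y) = 6*y**2 - 42*y + 72; vanishes at y ∈ {3, 4}. (-2, 3): f_x = -144 ≠ 0; (-2, 4): f_x = -143 ≠ 0.
  x = -1: f_y(-1, y) = 6*y**2 - 40*y + 66; vanishes at y ∈ {3}. (-1, 3): f_x = -81 ≠ 0.
  x = 0: f_y(0, y) = 6*y**2 - 38*y + 60; vanishes at y ∈ {3}. (0, 3): f_x = -36 ≠ 0.
  x = 1: f_y(1, y) = 6*y**2 - 36*y + 54; vanishes at y ∈ {3}. (1, 3): f_x = -9 ≠ 0.
  x = 2: f_y(2, y) = 6*y**2 - 34*y + 48; vanishes at y ∈ {3}. (2, 3): f_x = 0, f = 0 — SINGULAR.
  x = 3: f_y(3, y) = 6*y**2 - 32*y + 42; vanishes at y ∈ {3}. (3, 3): f_x = -9 ≠ 0.
  x = 4: f_y(4, y) = 6*y**2 - 30*y + 36; vanishes at y ∈ {2, 3}. (4, 2): f_x = -35 ≠ 0; (4, 3): f_x = -36 ≠ 0.
Only singular point on the grid: (2, 3).
Classify: substitute x = 2 + u, y = 3 + v and expand: f = -3*u**3 + u*v**2 + 2*v**3 + v**2.
No constant or linear terms (consistent with a singular point). Quadratic part: v**2. Cubic part: -3*u**3 + u*v**2 + 2*v**3.
The quadratic part v**2 is a perfect square, so there is a single (double) tangent line v = 0, i.e. y = 3. Restricting the cubic part to that line (v = 0) leaves -3*u**3 ≠ 0, so f is not divisible by v and the branch is v² ≈ 3*u**3 to lowest order — this is a cusp.
Classification: cusp.


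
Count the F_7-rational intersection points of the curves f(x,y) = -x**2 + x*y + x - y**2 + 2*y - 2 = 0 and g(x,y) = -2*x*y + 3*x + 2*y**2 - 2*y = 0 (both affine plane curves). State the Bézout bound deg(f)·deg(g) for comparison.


Common zeros: ∅; count = 0; Bézout bound = 4.

deg(f) = 2, deg(g) = 2, so Bézout bound = 4.
Scan x ∈ F_7. For each x, list the y ∈ F_7 with f(x, y) ≡ 0 and those with g(x, y) ≡ 0 (mod 7); the common zeros in that column are the intersection.
  x = 0: f ≡ 0 at y ∈ ∅; g ≡ 0 at y ∈ {0, 1}; common: ∅.
  x = 1: f ≡ 0 at y ∈ {1, 2}; g ≡ 0 at y ∈ ∅; common: ∅.
  x = 2: f ≡ 0 at y ∈ {2}; g ≡ 0 at y ∈ {4, 6}; common: ∅.
  x = 3: f ≡ 0 at y ∈ {6}; g ≡ 0 at y ∈ ∅; common: ∅.
  x = 4: f ≡ 0 at y ∈ {0, 6}; g ≡ 0 at y ∈ {2, 3}; common: ∅.
  x = 5: f ≡ 0 at y ∈ ∅; g ≡ 0 at y ∈ ∅; common: ∅.
  x = 6: f ≡ 0 at y ∈ ∅; g ≡ 0 at y ∈ ∅; common: ∅.
Collecting: common zeros = ∅, so the count is 0.
Comparison with the Bézout bound: 0 ≤ 4 = deg(f)·deg(g), as expected for curves with no common component (the affine F_7-count falls short of the bound because intersections may lie at infinity, over extension fields, or carry multiplicity).


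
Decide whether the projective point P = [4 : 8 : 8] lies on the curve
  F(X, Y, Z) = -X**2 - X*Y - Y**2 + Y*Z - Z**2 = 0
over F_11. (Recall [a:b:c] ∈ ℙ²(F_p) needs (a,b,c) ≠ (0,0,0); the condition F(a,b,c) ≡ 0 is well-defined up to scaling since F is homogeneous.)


F(4,8,8) ≡ 9 (mod 11); P is NOT on the curve.

Evaluate F(4, 8, 8) term-by-term (mod 11).
  -X**2 ↦ -1·16·1·1 = -16
  -X*Y ↦ -1·4·8·1 = -32
  -Y**2 ↦ -1·1·64·1 = -64
  Y*Z ↦ 1·1·8·8 = 64
  -Z**2 ↦ -1·1·1·64 = -64
Sum: F(4, 8, 8) = (-16) + (-32) + (-64) + (64) + (-64) = -112.
Reducing mod 11: -112 ≡ 9 (mod 11).
Since F(a, b, c) ≡ 9 ≠ 0 (mod 11), P does NOT lie on the curve.


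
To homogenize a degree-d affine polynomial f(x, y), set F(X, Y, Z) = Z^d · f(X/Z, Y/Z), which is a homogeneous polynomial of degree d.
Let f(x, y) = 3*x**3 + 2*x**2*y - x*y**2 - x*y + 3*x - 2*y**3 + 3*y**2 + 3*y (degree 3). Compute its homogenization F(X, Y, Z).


F(X, Y, Z) = 3*X**3 + 2*X**2*Y - X*Y**2 - X*Y*Z + 3*X*Z**2 - 2*Y**3 + 3*Y**2*Z + 3*Y*Z**2

deg(f) = 3.
Substitute x = X/Z, y = Y/Z into f, then multiply by Z^3.
  monomial 3·x^3·y^0 ↦ 3·X^3·Y^0·Z^0.
  monomial 2·x^2·y^1 ↦ 2·X^2·Y^1·Z^0.
  monomial -1·x^1·y^2 ↦ -1·X^1·Y^2·Z^0.
  monomial -1·x^1·y^1 ↦ -1·X^1·Y^1·Z^1.
  monomial 3·x^1·y^0 ↦ 3·X^1·Y^0·Z^2.
  monomial -2·x^0·y^3 ↦ -2·X^0·Y^3·Z^0.
  monomial 3·x^0·y^2 ↦ 3·X^0·Y^2·Z^1.
  monomial 3·x^0·y^1 ↦ 3·X^0·Y^1·Z^2.
Collecting: F(X, Y, Z) = 3*X**3 + 2*X**2*Y - X*Y**2 - X*Y*Z + 3*X*Z**2 - 2*Y**3 + 3*Y**2*Z + 3*Y*Z**2.


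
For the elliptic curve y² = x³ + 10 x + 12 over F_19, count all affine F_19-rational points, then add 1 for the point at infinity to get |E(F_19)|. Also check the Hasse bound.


Affine points = {(1, 2), (1, 17), (5, 4), (5, 15), (7, 8), (7, 11), (11, 3), (11, 16), (12, 6), (12, 13), (18, 1), (18, 18)}; affine count = 12; |E(F_19)| = 13.

Discriminant check: Δ ∝ 4a³ + 27b² = 4·10³ + 27·12² = 4·1000 + 27·144 ≡ 3 (mod 19). Nonzero ⇒ E is nonsingular.
For each x ∈ F_19, compute rhs = x³ + 10·x + 12 mod 19, then count y ∈ F_19 with y² ≡ rhs.
  x = 0: rhs = 12, matching y values: none (0 points).
  x = 1: rhs = 4, matching y values: 2, 17 (2 points).
  x = 2: rhs = 2, matching y values: none (0 points).
  x = 3: rhs = 12, matching y values: none (0 points).
  x = 4: rhs = 2, matching y values: none (0 points).
  x = 5: rhs = 16, matching y values: 4, 15 (2 points).
  x = 6: rhs = 3, matching y values: none (0 points).
  x = 7: rhs = 7, matching y values: 8, 11 (2 points).
  x = 8: rhs = 15, matching y values: none (0 points).
  x = 9: rhs = 14, matching y values: none (0 points).
  x = 10: rhs = 10, matching y values: none (0 points).
  x = 11: rhs = 9, matching y values: 3, 16 (2 points).
  x = 12: rhs = 17, matching y values: 6, 13 (2 points).
  x = 13: rhs = 2, matching y values: none (0 points).
  x = 14: rhs = 8, matching y values: none (0 points).
  x = 15: rhs = 3, matching y values: none (0 points).
  x = 16: rhs = 12, matching y values: none (0 points).
  x = 17: rhs = 3, matching y values: none (0 points).
  x = 18: rhs = 1, matching y values: 1, 18 (2 points).
Total affine count: 12.
Full point count |E(F_19)| = 12 + 1 = 13.
Hasse bound: |13 − (19+1)| = |-7| = 7 ≤ 2√19 ≈ 8.7178 ✓.


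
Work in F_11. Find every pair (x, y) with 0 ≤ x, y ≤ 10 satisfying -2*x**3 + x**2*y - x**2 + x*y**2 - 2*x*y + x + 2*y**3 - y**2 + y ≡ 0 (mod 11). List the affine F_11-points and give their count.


Affine F_11-points: {(0, 0), (0, 8), (0, 9), (1, 1), (2, 8), (5, 3), (6, 0), (6, 4), (6, 10), (7, 2), (7, 8), (7, 9), (8, 9), (10, 0), (10, 5), (10, 7)}; count = 16.

For each of the 121 pairs (x, y) ∈ F_11², evaluate f(x, y) mod 11. Record the zeros.
  x = 0: [0↦0, 1↦2, 2↦3, 3↦4, 4↦6, 5↦10, 6↦6, 7↦6, 8↦0, 9↦0, 10↦7]  zeros at y ∈ {0, 8, 9}
  x = 1: [0↦9, 1↦0, 2↦3, 3↦8, 4↦5, 5↦6, 6↦1, 7↦2, 8↦10, 9↦4, 10↦7]  zeros at y ∈ {1}
  x = 2: [0↦4, 1↦8, 2↦4, 3↦4, 4↦9, 5↦9, 6↦5, 7↦9, 8↦0, 9↦1, 10↦2]  zeros at y ∈ {8}
  x = 3: [0↦6, 1↦3, 2↦5, 3↦2, 4↦6, 5↦7, 6↦6, 7↦4, 8↦2, 9↦1, 10↦2]  zeros at y ∈ ∅
  x = 4: [0↦3, 1↦6, 2↦5, 3↦1, 4↦6, 5↦10, 6↦3, 7↦8, 8↦4, 9↦3, 10↦6]  zeros at y ∈ ∅
  x = 5: [0↦5, 1↦5, 2↦3, 3↦0, 4↦8, 5↦6, 6↦6, 7↦9, 8↦5, 9↦6, 10↦2]  zeros at y ∈ {3}
  x = 6: [0↦0, 1↦10, 2↦9, 3↦9, 4↦0, 5↦5, 6↦3, 7↦6, 8↦4, 9↦9, 10↦0]  zeros at y ∈ {0, 4, 10}
  x = 7: [0↦9, 1↦9, 2↦0, 3↦5, 4↦3, 5↦6, 6↦4, 7↦9, 8↦0, 9↦0, 10↦10]  zeros at y ∈ {2, 8, 9}
  x = 8: [0↦9, 1↦1, 2↦8, 3↦9, 4↦5, 5↦8, 6↦8, 7↦6, 8↦3, 9↦0, 10↦9]  zeros at y ∈ {9}
  x = 9: [0↦10, 1↦7, 2↦10, 3↦9, 4↦5, 5↦10, 6↦3, 7↦7, 8↦1, 9↦8, 10↦7]  zeros at y ∈ ∅
  x = 10: [0↦0, 1↦4, 2↦5, 3↦4, 4↦2, 5↦0, 6↦10, 7↦0, 8↦4, 9↦1, 10↦3]  zeros at y ∈ {0, 5, 7}
Collecting zeros: affine points = {(0, 0), (0, 8), (0, 9), (1, 1), (2, 8), (5, 3), (6, 0), (6, 4), (6, 10), (7, 2), (7, 8), (7, 9), (8, 9), (10, 0), (10, 5), (10, 7)}.
Total count |C(F_11)_aff| = 16.


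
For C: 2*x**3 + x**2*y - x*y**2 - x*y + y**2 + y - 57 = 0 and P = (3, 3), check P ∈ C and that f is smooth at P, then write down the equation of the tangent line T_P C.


Tangent line at P: 60*x - 5*y - 165 = 0.

Step 1: f(3, 3) = 0, so P lies on C.
Step 2: partial derivatives
  f_x(x, y) = 6*x**2 + 2*x*y - y**2 - y, f_y(x, y) = x**2 - 2*x*y - x + 2*y + 1.
  f_x(P) = 60, f_y(P) = -5 (gradient nonzero, so P is smooth).
Step 3: tangent line at P: 60·(x − 3) + -5·(y − 3) = 0.
Expanding: 60*x - 5*y - 165 = 0.


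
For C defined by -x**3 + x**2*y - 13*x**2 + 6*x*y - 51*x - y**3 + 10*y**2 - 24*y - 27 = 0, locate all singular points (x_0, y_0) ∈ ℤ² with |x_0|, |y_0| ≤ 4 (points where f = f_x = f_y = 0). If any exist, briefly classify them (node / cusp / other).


Singular points: {(-3, 3)}; classification: node.

Compute partial derivatives:
  f_x = -3*x**2 + 2*x*y - 26*x + 6*y - 51.
  f_y = x**2 + 6*x - 3*y**2 + 20*y - 24.
Scan x_0 ∈ {−4, ..., 4}. For each x_0, f_y(x_0, y) is a polynomial in y; find its integer roots y ∈ {−4, ..., 4}, then test f_x and f at those candidates.
  x = -4: f_y(-4, y) = -3*y**2 + 20*y - 32; vanishes at y ∈ {4}. (-4, 4): f_x = -3 ≠ 0.
  x = -3: f_y(-3, y) = -3*y**2 + 20*y - 33; vanishes at y ∈ {3}. (-3, 3): f_x = 0, f = 0 — SINGULAR.
  x = -2: f_y(-2, y) = -3*y**2 + 20*y - 32; vanishes at y ∈ {4}. (-2, 4): f_x = -3 ≠ 0.
  x = -1: f_y(-1, y) = -3*y**2 + 20*y - 29; no integer root y with |y| ≤ 4.
  x = 0: f_y(0, y) = -3*y**2 + 20*y - 24; no integer root y with |y| ≤ 4.
  x = 1: f_y(1, y) = -3*y**2 + 20*y - 17; vanishes at y ∈ {1}. (1, 1): f_x = -72 ≠ 0.
  x = 2: f_y(2, y) = -3*y**2 + 20*y - 8; no integer root y with |y| ≤ 4.
  x = 3: f_y(3, y) = -3*y**2 + 20*y + 3; no integer root y with |y| ≤ 4.
  x = 4: f_y(4, y) = -3*y**2 + 20*y + 16; no integer root y with |y| ≤ 4.
Only singular point on the grid: (-3, 3).
Classify: substitute x = -3 + u, y = 3 + v and expand: f = -u**3 + u**2*v - u**2 - v**3 + v**2.
No constant or linear terms (consistent with a singular point). Quadratic part: -u**2 + v**2. Cubic part: -u**3 + u**2*v - v**3.
The quadratic part v**2 - u**2 = (v − u)(v + u) splits into two distinct linear factors, so there are two distinct tangent lines y − 3 = ±(x − -3) — this is a node (ordinary double point).
Classification: node.
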